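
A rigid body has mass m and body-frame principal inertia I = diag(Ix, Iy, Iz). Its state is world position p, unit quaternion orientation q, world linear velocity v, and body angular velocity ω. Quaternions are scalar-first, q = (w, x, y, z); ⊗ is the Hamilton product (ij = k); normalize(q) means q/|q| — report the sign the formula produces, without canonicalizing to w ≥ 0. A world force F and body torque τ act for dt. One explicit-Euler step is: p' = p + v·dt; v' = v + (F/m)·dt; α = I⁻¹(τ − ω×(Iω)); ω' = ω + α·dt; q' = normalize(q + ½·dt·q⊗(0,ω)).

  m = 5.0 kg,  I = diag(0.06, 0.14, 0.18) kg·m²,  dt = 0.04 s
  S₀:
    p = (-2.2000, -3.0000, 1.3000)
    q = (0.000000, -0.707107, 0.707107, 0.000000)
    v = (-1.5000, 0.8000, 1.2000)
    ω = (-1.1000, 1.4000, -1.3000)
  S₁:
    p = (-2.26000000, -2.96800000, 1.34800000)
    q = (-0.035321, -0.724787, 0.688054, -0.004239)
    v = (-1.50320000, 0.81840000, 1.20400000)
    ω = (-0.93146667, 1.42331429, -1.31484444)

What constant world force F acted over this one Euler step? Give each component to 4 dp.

velocity change Δv = (-0.00320000, 0.01840000, 0.00400000)
applied force F = (-0.4000, 2.3000, 0.5000)

F = (-0.4000, 2.3000, 0.5000)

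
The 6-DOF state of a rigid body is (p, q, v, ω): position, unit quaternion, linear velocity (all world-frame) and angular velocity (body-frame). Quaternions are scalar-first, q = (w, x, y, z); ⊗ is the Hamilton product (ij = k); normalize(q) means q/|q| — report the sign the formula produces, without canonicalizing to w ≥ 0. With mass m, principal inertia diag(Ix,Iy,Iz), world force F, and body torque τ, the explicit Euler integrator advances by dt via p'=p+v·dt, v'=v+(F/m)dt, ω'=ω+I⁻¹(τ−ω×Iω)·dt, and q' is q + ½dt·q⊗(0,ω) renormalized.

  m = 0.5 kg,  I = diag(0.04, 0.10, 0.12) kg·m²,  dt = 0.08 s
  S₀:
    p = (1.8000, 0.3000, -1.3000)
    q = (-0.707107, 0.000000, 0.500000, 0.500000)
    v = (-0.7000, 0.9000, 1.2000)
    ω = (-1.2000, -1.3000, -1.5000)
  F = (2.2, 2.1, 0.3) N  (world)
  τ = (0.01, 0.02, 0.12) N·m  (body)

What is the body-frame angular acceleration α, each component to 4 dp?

precession coupling ω×(Iω) = (0.0390, -0.1440, 0.0936)
(τ − ω×Iω)/I = (-0.7250, 1.6400, 0.2200)

α = (-0.7250, 1.6400, 0.2200)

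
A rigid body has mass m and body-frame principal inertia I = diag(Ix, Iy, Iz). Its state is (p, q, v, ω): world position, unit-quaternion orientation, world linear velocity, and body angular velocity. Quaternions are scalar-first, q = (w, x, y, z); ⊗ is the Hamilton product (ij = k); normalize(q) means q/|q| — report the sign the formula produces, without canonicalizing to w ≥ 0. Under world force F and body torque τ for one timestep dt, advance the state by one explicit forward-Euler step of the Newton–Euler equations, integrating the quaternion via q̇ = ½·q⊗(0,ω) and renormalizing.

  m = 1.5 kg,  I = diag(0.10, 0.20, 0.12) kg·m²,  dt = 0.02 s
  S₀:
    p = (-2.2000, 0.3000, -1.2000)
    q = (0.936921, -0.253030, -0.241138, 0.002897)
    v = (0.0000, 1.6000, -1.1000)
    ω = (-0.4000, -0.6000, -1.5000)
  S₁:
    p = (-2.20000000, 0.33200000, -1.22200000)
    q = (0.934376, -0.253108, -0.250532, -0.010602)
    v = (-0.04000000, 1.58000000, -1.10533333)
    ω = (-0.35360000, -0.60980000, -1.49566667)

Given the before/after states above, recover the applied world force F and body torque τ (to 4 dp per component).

velocity change Δv = (-0.04000000, -0.02000000, -0.00533333)
F = m·Δv/dt = (-3.0000, -1.5000, -0.4000)
Δω = ω₁−ω₀ = (0.04640000, -0.00980000, 0.00433333)
precession coupling = (-0.0720, -0.0120, 0.0240)
I·α + gyro = (0.1600, -0.1100, 0.0500)

F = (-3.0000, -1.5000, -0.4000)
τ = (0.1600, -0.1100, 0.0500)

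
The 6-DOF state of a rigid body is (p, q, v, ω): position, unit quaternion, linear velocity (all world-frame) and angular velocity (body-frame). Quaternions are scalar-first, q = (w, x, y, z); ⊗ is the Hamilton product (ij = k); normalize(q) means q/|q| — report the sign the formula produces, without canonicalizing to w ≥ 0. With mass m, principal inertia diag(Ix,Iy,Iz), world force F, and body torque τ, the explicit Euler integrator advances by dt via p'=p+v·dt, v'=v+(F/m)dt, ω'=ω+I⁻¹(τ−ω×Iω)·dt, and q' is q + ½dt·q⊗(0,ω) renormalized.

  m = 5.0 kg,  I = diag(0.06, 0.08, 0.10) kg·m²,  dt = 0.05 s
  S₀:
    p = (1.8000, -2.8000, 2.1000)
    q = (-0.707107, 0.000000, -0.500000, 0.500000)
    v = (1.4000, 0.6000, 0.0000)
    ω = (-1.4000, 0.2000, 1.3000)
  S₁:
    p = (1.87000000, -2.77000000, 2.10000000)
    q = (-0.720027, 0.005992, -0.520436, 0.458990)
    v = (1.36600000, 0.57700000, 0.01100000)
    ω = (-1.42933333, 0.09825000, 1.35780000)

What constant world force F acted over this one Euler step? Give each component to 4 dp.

F = (-3.4000, -2.3000, 1.1000)

Δv = v₁−v₀ = (-0.03400000, -0.02300000, 0.01100000)
F = m·Δv/dt = (-3.4000, -2.3000, 1.1000)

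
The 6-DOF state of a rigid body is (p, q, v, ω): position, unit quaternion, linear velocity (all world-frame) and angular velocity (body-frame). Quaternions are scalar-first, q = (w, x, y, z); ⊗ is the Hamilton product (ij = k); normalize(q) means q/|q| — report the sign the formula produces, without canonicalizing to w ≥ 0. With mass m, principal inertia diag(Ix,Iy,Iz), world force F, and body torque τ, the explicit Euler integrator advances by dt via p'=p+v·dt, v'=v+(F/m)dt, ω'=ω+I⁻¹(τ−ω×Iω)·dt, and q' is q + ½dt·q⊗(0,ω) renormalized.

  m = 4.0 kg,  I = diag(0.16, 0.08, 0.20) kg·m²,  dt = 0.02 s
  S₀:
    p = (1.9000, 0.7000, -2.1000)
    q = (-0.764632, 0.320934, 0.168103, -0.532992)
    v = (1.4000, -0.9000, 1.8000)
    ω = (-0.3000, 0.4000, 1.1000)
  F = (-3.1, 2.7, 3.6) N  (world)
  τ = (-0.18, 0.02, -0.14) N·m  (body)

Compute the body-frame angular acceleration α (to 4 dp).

precession coupling ω×(Iω) = (0.0528, 0.0132, 0.0096)
(τ − ω×Iω)/I = (-1.4550, 0.0850, -0.7480)

α = (-1.4550, 0.0850, -0.7480)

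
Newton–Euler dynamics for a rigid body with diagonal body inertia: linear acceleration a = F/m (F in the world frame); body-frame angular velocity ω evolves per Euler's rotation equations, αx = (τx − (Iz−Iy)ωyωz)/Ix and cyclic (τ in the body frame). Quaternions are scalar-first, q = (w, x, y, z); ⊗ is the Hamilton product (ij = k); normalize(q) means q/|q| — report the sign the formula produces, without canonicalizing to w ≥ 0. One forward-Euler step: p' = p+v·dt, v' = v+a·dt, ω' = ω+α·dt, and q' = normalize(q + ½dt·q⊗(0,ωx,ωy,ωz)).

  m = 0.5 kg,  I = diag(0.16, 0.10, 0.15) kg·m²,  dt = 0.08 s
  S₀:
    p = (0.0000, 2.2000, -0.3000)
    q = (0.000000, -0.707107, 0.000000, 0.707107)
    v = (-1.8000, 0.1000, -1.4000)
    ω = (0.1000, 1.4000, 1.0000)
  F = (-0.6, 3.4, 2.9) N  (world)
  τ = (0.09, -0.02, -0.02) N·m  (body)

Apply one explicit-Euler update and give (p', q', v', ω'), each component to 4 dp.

p' = (-0.1440, 2.2080, -0.4120)
q' = (-0.0254, -0.7449, 0.0310, 0.6659)
v' = (-1.8960, 0.6440, -0.9360)
ω' = (0.1100, 1.3832, 0.9938)

p + v·dt = (-0.1440, 2.2080, -0.4120)
v' = v + a·dt = (-1.8960, 0.6440, -0.9360)
gyro term ω×Iω = (0.0700, 0.0010, -0.0084)
(τ − ω×Iω)/I = (0.1250, -0.2100, -0.0773)
ω + α·dt = (0.1100, 1.3832, 0.9938)
2q̇ = q⊗(0,ω) = (-0.6363963, -0.9899498, 0.7778177, -0.9899498)
updated quaternion q' = (-0.0254, -0.7449, 0.0310, 0.6659)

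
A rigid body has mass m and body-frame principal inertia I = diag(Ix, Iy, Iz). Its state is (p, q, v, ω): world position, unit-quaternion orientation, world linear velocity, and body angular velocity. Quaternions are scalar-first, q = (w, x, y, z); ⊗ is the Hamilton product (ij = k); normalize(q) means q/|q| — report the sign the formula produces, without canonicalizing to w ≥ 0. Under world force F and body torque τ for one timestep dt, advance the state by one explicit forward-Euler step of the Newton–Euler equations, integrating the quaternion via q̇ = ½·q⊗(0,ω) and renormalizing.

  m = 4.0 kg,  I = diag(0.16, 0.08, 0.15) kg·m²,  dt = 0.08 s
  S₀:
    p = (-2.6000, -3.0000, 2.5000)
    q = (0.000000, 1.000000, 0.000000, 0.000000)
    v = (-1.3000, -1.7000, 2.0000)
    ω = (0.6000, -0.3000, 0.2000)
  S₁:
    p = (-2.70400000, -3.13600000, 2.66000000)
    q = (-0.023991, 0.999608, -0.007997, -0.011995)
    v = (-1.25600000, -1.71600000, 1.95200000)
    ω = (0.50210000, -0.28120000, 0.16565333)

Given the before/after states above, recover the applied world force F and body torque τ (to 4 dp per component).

F = (2.2000, -0.8000, -2.4000)
τ = (-0.2000, 0.0200, -0.0500)

Δω = ω₁−ω₀ = (-0.09790000, 0.01880000, -0.03434667)
gyro term ω₀×Iω₀ = (-0.0042, 0.0012, 0.0144)
I·α + gyro = (-0.2000, 0.0200, -0.0500)
v₁ − v₀ = (0.04400000, -0.01600000, -0.04800000)
m·(v₁−v₀)/dt = (2.2000, -0.8000, -2.4000)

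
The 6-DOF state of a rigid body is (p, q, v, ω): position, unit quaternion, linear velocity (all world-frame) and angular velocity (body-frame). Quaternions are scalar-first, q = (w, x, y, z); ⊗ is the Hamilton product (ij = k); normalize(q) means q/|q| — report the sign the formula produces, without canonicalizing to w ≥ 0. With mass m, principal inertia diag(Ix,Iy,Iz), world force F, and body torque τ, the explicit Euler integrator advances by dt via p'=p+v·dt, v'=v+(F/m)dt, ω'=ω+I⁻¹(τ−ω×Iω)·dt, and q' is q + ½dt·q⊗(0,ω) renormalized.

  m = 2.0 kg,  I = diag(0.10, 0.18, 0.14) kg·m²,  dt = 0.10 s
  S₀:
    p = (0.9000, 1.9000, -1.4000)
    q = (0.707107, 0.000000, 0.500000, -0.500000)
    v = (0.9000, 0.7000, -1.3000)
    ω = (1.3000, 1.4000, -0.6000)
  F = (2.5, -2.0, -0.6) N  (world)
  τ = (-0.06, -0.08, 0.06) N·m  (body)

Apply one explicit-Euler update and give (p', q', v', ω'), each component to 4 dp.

p' = (0.9900, 1.9700, -1.5300)
q' = (0.6538, 0.0656, 0.5144, -0.5510)
v' = (1.0250, 0.6000, -1.3300)
ω' = (1.2064, 1.3382, -0.6611)

(τ − ω×Iω)/I = (-0.9360, -0.6178, -0.6114)
ω' = ω + α·dt = (1.2064, 1.3382, -0.6611)
Hamilton product q⊗(0,ω) = (-1.0000000, 1.3192391, 0.3399498, -1.0742642)
updated quaternion q' = (0.6538, 0.0656, 0.5144, -0.5510)
linear accel F/m = (1.2500, -1.0000, -0.3000)
new position p' = (0.9900, 1.9700, -1.5300)
new velocity v' = (1.0250, 0.6000, -1.3300)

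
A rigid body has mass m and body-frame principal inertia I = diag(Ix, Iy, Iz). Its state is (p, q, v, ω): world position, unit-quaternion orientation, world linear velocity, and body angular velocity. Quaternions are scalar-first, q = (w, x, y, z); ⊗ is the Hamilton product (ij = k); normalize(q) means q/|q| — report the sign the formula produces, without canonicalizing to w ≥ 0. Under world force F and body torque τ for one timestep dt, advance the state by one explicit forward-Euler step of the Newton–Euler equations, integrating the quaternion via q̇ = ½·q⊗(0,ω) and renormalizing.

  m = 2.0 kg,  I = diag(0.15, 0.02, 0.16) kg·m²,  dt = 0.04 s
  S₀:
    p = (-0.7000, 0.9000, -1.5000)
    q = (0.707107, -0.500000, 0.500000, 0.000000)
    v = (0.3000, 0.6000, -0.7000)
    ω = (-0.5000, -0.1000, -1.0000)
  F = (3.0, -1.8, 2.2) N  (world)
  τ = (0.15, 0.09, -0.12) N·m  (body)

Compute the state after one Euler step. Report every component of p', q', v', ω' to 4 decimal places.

p' = (-0.6880, 0.9240, -1.5280)
q' = (0.7029, -0.5169, 0.4885, -0.0081)
v' = (0.3600, 0.5640, -0.6560)
ω' = (-0.4637, 0.0900, -1.0284)

a = F/m = (1.5000, -0.9000, 1.1000)
new position p' = (-0.6880, 0.9240, -1.5280)
v' = v + a·dt = (0.3600, 0.5640, -0.6560)
(τ − ω×Iω)/I = (0.9067, 4.7500, -0.7094)
new body rate ω' = (-0.4637, 0.0900, -1.0284)
q⊗(0,ω) = (-0.2000000, -0.8535535, -0.5707107, -0.4071070)
updated quaternion q' = (0.7029, -0.5169, 0.4885, -0.0081)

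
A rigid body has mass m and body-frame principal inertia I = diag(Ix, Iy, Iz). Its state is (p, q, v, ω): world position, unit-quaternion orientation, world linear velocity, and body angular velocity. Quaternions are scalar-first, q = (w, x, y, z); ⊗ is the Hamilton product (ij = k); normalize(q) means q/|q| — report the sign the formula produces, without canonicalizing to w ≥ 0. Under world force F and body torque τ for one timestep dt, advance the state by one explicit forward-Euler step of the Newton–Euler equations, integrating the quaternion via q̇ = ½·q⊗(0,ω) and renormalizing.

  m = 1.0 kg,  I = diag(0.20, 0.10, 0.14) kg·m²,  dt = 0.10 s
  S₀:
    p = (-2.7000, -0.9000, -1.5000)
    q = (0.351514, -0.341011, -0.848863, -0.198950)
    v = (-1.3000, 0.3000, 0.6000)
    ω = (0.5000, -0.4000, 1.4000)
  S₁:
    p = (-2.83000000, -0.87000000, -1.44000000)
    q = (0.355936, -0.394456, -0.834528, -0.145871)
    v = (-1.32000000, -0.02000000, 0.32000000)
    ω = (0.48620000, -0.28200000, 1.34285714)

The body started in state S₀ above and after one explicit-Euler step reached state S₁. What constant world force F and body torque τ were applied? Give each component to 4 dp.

v₁ − v₀ = (-0.02000000, -0.32000000, -0.28000000)
F = m·Δv/dt = (-0.2000, -3.2000, -2.8000)
Δω = ω₁−ω₀ = (-0.01380000, 0.11800000, -0.05714286)
ω₀×(Iω₀) = (-0.0224, 0.0420, 0.0200)
applied torque τ = (-0.0500, 0.1600, -0.0600)

F = (-0.2000, -3.2000, -2.8000)
τ = (-0.0500, 0.1600, -0.0600)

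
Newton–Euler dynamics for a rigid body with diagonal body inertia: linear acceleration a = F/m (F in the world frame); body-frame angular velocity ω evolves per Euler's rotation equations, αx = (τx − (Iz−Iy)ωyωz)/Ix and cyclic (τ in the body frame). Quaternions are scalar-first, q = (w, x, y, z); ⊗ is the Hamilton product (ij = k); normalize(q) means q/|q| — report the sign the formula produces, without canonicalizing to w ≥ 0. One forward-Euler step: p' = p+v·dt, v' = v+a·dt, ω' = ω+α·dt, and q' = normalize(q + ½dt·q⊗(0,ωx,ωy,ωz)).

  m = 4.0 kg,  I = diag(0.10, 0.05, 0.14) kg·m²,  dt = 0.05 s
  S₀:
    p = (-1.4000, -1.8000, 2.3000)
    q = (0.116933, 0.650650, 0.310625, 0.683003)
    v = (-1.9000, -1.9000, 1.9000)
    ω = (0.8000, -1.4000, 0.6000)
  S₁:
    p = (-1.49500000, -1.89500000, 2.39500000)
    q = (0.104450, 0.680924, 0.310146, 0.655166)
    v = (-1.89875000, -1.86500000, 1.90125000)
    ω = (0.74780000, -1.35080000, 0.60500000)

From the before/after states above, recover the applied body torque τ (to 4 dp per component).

Δω = ω₁−ω₀ = (-0.05220000, 0.04920000, 0.00500000)
I·α + gyro = (-0.1800, 0.0300, 0.0700)

τ = (-0.1800, 0.0300, 0.0700)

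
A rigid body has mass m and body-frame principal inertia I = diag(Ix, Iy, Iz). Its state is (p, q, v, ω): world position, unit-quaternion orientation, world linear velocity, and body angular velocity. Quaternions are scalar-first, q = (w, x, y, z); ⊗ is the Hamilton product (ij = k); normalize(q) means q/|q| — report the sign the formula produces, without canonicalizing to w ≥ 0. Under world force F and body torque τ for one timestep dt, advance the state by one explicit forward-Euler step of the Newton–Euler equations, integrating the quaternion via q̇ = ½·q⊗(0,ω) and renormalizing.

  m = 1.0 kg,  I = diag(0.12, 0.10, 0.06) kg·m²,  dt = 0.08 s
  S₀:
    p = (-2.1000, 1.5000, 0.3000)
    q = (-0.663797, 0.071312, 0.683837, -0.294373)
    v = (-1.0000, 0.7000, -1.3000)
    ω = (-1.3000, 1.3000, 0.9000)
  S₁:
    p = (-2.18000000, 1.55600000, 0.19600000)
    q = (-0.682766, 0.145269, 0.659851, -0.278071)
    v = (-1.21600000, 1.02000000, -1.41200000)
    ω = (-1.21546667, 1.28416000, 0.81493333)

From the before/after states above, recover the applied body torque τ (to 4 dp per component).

ω₁ − ω₀ = (0.08453333, -0.01584000, -0.08506667)
I·α + gyro = (0.0800, -0.0900, -0.0300)

τ = (0.0800, -0.0900, -0.0300)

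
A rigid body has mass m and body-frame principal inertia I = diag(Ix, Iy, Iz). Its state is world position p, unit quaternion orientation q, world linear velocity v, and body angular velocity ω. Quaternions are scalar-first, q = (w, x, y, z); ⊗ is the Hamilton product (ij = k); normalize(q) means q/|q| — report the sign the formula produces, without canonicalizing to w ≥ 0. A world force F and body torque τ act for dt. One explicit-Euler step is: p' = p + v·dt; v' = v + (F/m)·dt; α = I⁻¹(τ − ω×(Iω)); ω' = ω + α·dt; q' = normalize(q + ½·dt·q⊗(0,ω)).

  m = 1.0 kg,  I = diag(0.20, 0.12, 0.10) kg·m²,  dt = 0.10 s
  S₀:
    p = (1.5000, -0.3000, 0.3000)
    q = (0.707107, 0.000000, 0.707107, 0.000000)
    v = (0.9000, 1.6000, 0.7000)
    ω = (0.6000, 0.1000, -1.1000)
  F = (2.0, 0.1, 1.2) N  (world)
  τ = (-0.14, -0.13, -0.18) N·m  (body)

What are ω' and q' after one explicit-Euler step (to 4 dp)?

precession coupling ω×(Iω) = (0.0022, -0.0660, -0.0048)
angular accel α = (-0.7110, -0.5333, -1.7520)
new body rate ω' = (0.5289, 0.0467, -1.2752)
q⊗(0,ω) = (-0.0707107, -0.3535535, 0.0707107, -1.2020819)
q' = normalize(q + ½dt·q⊗(0,ω)) = (0.7022, -0.0176, 0.7092, -0.0600)

ω' = (0.5289, 0.0467, -1.2752)
q' = (0.7022, -0.0176, 0.7092, -0.0600)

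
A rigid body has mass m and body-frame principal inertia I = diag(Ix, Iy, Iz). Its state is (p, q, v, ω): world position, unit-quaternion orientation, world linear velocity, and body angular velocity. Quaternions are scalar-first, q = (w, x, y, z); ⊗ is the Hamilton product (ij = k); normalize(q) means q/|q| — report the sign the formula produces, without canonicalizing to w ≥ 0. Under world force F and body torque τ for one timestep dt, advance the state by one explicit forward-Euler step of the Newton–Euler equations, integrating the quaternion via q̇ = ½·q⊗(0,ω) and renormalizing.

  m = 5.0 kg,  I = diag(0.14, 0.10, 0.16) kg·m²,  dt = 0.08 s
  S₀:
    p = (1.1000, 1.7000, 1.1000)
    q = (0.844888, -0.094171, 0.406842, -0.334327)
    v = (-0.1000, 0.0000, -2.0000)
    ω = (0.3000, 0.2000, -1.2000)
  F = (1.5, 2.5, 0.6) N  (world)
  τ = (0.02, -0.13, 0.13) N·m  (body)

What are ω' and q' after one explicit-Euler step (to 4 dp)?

α = I⁻¹(τ − ω×Iω) = (0.2457, -1.3720, 0.8275)
ω + α·dt = (0.3197, 0.0902, -1.1338)
q⊗(0,ω) = (-0.4543095, -0.1678786, -0.0443257, -1.1547524)
updated quaternion q' = (0.8257, -0.1008, 0.4046, -0.3800)

ω' = (0.3197, 0.0902, -1.1338)
q' = (0.8257, -0.1008, 0.4046, -0.3800)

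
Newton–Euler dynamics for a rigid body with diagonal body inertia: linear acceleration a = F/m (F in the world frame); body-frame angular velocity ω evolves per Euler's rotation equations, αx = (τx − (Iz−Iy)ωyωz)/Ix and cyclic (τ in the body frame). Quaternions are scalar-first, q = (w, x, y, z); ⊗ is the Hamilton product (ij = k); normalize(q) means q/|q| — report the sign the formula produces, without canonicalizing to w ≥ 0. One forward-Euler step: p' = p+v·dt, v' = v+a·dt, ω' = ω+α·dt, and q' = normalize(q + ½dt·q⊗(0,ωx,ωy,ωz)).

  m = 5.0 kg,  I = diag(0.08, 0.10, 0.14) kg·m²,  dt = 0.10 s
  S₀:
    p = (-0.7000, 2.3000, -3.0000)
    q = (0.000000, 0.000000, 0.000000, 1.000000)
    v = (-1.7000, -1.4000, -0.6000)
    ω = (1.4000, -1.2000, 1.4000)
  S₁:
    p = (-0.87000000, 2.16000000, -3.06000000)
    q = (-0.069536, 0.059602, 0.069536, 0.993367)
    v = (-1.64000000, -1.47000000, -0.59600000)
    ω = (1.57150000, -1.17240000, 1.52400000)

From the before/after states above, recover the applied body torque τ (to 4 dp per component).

τ = (0.0700, -0.0900, 0.1400)

Δω = ω₁−ω₀ = (0.17150000, 0.02760000, 0.12400000)
ω₀×(Iω₀) = (-0.0672, -0.1176, -0.0336)
τ = I·(Δω/dt) + ω₀×(Iω₀) = (0.0700, -0.0900, 0.1400)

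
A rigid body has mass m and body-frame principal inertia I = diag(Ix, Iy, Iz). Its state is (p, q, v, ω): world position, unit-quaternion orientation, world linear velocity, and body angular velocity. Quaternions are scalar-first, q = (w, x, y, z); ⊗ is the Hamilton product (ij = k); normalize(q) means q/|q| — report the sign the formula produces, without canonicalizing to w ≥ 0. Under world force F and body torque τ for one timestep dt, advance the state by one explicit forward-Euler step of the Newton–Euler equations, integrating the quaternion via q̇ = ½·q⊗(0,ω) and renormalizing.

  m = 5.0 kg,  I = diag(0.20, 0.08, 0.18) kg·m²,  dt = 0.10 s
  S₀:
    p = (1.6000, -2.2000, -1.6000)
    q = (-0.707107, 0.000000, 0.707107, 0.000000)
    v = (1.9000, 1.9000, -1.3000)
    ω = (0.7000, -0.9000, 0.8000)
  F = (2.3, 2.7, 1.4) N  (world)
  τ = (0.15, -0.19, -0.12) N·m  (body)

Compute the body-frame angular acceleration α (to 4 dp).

precession coupling ω×(Iω) = (-0.0720, 0.0112, 0.0756)
(τ − ω×Iω)/I = (1.1100, -2.5150, -1.0867)

α = (1.1100, -2.5150, -1.0867)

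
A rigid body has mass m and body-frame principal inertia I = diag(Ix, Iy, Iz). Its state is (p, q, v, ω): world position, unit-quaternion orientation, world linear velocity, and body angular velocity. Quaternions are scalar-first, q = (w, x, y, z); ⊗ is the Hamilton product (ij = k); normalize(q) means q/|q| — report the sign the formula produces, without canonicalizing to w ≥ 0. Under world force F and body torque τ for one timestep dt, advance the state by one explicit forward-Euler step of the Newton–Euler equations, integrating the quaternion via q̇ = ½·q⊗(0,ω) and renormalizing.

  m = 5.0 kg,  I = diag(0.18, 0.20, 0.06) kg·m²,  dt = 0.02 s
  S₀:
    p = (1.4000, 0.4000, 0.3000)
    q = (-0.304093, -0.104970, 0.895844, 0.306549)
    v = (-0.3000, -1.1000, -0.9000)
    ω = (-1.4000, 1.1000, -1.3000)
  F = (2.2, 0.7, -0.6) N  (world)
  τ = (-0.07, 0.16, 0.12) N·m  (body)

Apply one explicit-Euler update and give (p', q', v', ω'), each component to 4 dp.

new position p' = (1.3940, 0.3780, 0.2820)
new velocity v' = (-0.2912, -1.0972, -0.9024)
gyro term ω×Iω = (0.2002, 0.2184, -0.0308)
(τ − ω×Iω)/I = (-1.5011, -0.2920, 2.5133)
ω' = ω + α·dt = (-1.4300, 1.0942, -1.2497)
q⊗(0,ω) = (-0.7338727, -1.0760709, -0.9001319, 1.5340355)
updated quaternion q' = (-0.3114, -0.1157, 0.8866, 0.3218)

p' = (1.3940, 0.3780, 0.2820)
q' = (-0.3114, -0.1157, 0.8866, 0.3218)
v' = (-0.2912, -1.0972, -0.9024)
ω' = (-1.4300, 1.0942, -1.2497)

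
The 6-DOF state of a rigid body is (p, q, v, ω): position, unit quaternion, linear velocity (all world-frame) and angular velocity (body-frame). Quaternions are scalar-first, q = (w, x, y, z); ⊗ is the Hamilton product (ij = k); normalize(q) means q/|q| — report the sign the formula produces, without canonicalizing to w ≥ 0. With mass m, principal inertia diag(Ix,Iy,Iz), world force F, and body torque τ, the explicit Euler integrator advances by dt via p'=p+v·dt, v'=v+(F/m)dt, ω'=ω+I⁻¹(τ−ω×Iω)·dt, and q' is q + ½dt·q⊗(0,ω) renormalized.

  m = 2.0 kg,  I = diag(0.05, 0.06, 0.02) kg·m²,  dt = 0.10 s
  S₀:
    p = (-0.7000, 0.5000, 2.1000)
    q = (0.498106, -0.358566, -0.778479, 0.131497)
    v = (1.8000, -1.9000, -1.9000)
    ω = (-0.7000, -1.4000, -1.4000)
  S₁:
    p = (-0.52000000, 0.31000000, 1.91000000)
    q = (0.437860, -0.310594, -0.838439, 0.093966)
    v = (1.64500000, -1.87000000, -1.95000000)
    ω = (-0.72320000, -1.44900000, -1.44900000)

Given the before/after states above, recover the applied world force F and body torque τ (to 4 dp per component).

v₁ − v₀ = (-0.15500000, 0.03000000, -0.05000000)
applied force F = (-3.1000, 0.6000, -1.0000)
rate change Δω = (-0.02320000, -0.04900000, -0.04900000)
τ = I·(Δω/dt) + ω₀×(Iω₀) = (-0.0900, 0.0000, 0.0000)

F = (-3.1000, 0.6000, -1.0000)
τ = (-0.0900, 0.0000, 0.0000)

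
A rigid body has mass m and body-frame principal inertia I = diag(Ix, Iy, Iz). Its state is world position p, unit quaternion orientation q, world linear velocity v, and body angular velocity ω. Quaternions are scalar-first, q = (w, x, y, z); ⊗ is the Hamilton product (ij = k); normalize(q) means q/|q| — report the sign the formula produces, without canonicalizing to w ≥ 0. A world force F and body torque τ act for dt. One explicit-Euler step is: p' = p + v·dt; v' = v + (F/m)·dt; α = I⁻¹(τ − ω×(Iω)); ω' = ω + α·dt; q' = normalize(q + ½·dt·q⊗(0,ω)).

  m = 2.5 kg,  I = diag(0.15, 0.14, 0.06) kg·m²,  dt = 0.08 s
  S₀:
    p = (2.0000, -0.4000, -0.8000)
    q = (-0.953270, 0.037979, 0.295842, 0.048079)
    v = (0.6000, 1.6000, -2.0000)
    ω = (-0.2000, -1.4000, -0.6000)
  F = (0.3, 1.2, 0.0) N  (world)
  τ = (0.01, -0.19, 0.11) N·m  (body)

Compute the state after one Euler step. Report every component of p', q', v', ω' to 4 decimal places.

p' = (2.0480, -0.2720, -0.9600)
q' = (-0.9335, 0.0411, 0.3491, 0.0711)
v' = (0.6096, 1.6384, -2.0000)
ω' = (-0.1588, -1.5147, -0.4496)

p + v·dt = (2.0480, -0.2720, -0.9600)
new velocity v' = (0.6096, 1.6384, -2.0000)
gyro term ω×Iω = (-0.0672, 0.0108, -0.0028)
angular accel α = (0.5147, -1.4343, 1.8800)
ω' = ω + α·dt = (-0.1588, -1.5147, -0.4496)
Hamilton product q⊗(0,ω) = (0.4506220, 0.0804594, 1.3477496, 0.5779598)
q' = normalize(q + ½dt·q⊗(0,ω)) = (-0.9335, 0.0411, 0.3491, 0.0711)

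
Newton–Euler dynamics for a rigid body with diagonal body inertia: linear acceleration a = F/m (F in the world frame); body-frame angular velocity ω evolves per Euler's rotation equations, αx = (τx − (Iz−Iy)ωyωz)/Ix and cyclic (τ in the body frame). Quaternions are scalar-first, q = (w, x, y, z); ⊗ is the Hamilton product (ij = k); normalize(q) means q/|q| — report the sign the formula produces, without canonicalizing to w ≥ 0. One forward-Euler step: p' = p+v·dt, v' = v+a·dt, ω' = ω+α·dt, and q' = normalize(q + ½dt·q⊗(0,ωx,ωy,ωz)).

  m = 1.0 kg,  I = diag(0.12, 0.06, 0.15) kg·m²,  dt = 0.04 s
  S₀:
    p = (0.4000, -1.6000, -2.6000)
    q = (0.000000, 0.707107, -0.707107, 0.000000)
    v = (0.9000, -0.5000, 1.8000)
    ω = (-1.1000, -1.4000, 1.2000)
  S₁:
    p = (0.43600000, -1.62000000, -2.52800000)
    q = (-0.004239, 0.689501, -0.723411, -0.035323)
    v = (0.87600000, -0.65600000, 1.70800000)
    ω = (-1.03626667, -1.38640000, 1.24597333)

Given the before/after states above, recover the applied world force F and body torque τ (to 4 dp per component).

rate change Δω = (0.06373333, 0.01360000, 0.04597333)
gyro term ω₀×Iω₀ = (-0.1512, 0.0396, -0.0924)
I·α + gyro = (0.0400, 0.0600, 0.0800)
Δv = v₁−v₀ = (-0.02400000, -0.15600000, -0.09200000)
m·(v₁−v₀)/dt = (-0.6000, -3.9000, -2.3000)

F = (-0.6000, -3.9000, -2.3000)
τ = (0.0400, 0.0600, 0.0800)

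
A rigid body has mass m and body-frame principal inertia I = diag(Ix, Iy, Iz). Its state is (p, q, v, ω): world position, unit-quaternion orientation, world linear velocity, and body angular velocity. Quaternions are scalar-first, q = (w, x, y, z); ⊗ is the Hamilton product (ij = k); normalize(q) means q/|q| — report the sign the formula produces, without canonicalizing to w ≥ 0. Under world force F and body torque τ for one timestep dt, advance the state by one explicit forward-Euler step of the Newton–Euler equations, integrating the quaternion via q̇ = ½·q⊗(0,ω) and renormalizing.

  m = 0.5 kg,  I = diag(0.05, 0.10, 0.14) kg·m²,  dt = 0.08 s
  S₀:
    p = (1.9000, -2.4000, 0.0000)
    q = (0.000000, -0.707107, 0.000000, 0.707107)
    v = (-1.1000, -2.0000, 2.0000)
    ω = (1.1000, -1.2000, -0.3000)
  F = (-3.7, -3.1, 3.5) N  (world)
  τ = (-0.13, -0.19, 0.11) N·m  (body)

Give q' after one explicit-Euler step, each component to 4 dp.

Hamilton product q⊗(0,ω) = (0.9899498, 0.8485284, 0.5656856, 0.8485284)
q + ½dt·q⊗(0,ω), renormalized = (0.0395, -0.6717, 0.0226, 0.7394)

q' = (0.0395, -0.6717, 0.0226, 0.7394)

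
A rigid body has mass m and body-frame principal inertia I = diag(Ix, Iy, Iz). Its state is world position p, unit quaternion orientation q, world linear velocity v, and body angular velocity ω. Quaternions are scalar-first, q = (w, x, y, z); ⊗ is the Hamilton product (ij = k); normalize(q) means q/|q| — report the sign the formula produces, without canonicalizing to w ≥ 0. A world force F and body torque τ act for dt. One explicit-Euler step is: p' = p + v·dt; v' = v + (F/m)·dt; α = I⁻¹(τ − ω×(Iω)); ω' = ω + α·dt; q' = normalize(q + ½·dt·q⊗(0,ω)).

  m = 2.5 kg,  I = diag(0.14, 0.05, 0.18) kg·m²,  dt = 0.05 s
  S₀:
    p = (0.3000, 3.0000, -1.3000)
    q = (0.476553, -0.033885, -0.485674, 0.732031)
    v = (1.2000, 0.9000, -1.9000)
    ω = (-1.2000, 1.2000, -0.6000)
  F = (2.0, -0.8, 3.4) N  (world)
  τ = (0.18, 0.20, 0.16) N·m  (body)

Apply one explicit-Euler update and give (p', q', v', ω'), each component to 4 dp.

p' = (0.3600, 3.0450, -1.3950)
q' = (0.5006, -0.0628, -0.4933, 0.7086)
v' = (1.2400, 0.8840, -1.8320)
ω' = (-1.1023, 1.4288, -0.5916)

p + v·dt = (0.3600, 3.0450, -1.3950)
v + (F/m)dt = (1.2400, 0.8840, -1.8320)
(τ − ω×Iω)/I = (1.9543, 4.5760, 0.1689)
ω' = ω + α·dt = (-1.1023, 1.4288, -0.5916)
q⊗(0,ω) = (0.9813654, -1.1588964, -0.3269046, -0.9094026)
q + ½dt·q⊗(0,ω), renormalized = (0.5006, -0.0628, -0.4933, 0.7086)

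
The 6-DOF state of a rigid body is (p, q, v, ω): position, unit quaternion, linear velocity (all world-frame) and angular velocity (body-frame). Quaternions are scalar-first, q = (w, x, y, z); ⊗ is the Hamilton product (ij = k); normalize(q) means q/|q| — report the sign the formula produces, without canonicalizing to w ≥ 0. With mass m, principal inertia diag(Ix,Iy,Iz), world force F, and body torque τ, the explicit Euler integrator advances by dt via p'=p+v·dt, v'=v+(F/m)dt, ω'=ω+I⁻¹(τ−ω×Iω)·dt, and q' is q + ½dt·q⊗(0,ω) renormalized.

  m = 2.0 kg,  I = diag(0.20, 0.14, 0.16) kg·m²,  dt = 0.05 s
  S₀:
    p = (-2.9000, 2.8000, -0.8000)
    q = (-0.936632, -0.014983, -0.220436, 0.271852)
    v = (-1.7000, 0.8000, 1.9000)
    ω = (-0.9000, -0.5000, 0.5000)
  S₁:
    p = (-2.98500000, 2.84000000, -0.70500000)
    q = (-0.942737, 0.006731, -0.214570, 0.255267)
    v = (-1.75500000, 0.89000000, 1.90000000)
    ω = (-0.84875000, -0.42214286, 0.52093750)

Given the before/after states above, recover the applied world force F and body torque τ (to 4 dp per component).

velocity change Δv = (-0.05500000, 0.09000000, 0.00000000)
F = m·Δv/dt = (-2.2000, 3.6000, 0.0000)
ω₁ − ω₀ = (0.05125000, 0.07785714, 0.02093750)
τ = I·(Δω/dt) + ω₀×(Iω₀) = (0.2000, 0.2000, 0.0400)

F = (-2.2000, 3.6000, 0.0000)
τ = (0.2000, 0.2000, 0.0400)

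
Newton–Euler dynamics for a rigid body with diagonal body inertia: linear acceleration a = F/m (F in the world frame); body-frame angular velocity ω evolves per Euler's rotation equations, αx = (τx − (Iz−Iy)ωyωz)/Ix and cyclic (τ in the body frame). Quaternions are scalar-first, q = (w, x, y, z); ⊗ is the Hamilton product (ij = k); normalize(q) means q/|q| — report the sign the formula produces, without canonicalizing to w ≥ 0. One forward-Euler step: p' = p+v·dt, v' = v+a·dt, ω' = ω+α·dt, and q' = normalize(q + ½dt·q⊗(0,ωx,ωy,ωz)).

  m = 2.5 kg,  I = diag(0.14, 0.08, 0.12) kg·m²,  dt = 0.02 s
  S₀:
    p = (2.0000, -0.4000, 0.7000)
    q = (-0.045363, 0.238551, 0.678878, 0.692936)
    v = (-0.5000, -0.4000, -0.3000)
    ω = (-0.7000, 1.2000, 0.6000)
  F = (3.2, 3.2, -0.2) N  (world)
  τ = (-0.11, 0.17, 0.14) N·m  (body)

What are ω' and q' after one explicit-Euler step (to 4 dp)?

ω' = (-0.7198, 1.2446, 0.6149)
q' = (-0.0560, 0.2346, 0.6720, 0.7002)

gyro term ω×Iω = (0.0288, -0.0084, 0.0504)
α = I⁻¹(τ − ω×Iω) = (-0.9914, 2.2300, 0.7467)
new body rate ω' = (-0.7198, 1.2446, 0.6149)
2q̇ = q⊗(0,ω) = (-1.0634295, -0.3924423, -0.6826214, 0.7342580)
updated quaternion q' = (-0.0560, 0.2346, 0.6720, 0.7002)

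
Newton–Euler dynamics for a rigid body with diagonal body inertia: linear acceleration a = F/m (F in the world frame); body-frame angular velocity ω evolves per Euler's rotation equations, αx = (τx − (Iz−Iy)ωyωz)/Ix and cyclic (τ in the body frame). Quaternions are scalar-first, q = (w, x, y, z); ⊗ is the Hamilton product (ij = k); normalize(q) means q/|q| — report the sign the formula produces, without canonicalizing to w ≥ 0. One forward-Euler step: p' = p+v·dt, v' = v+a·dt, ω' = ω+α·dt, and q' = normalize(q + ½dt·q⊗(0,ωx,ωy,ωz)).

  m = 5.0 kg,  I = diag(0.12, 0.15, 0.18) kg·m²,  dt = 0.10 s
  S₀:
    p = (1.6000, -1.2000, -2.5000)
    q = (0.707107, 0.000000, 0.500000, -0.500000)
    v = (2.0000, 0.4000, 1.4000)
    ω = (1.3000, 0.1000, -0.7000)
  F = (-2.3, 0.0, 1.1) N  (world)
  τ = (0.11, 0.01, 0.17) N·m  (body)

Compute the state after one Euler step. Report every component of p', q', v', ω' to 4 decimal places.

p' = (1.8000, -1.1600, -2.3600)
q' = (0.6852, 0.0309, 0.4698, -0.5557)
v' = (1.9540, 0.4000, 1.4220)
ω' = (1.3934, 0.0703, -0.6077)

gyro term ω×Iω = (-0.0021, 0.0546, 0.0039)
(τ − ω×Iω)/I = (0.9342, -0.2973, 0.9228)
ω' = ω + α·dt = (1.3934, 0.0703, -0.6077)
2q̇ = q⊗(0,ω) = (-0.4000000, 0.6192391, -0.5792893, -1.1449749)
updated quaternion q' = (0.6852, 0.0309, 0.4698, -0.5557)
a = F/m = (-0.4600, 0.0000, 0.2200)
p + v·dt = (1.8000, -1.1600, -2.3600)
v' = v + a·dt = (1.9540, 0.4000, 1.4220)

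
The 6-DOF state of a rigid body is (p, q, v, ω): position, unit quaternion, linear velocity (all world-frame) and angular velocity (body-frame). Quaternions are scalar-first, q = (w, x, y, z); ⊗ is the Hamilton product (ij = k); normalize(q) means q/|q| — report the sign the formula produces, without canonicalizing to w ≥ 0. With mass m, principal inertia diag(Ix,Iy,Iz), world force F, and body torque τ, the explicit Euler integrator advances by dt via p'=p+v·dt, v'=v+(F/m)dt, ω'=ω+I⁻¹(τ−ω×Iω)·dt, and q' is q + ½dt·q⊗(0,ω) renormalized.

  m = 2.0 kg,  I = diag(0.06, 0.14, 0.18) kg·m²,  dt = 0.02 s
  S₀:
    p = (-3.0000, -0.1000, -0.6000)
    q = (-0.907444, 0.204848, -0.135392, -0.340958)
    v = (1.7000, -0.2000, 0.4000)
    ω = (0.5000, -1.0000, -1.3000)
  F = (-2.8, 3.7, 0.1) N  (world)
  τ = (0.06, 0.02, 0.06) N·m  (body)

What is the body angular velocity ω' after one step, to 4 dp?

gyro term ω×Iω = (0.0520, 0.0780, -0.0400)
(τ − ω×Iω)/I = (0.1333, -0.4143, 0.5556)
new body rate ω' = (0.5027, -1.0083, -1.2889)

ω' = (0.5027, -1.0083, -1.2889)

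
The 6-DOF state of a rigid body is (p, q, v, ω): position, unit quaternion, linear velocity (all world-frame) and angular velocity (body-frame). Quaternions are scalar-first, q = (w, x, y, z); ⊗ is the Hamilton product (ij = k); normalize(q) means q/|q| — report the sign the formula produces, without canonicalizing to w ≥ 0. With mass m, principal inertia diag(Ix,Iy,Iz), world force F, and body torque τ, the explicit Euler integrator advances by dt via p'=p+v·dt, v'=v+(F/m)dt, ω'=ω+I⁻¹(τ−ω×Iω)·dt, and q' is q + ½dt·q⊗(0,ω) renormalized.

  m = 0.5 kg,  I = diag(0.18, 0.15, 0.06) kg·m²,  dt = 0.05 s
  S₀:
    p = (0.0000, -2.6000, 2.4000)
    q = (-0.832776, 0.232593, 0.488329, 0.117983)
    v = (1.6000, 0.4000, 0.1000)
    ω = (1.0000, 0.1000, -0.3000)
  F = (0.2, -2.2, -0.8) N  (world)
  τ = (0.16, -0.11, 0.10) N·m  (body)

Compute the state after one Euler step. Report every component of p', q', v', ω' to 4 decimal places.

p' = (0.0800, -2.5800, 2.4050)
q' = (-0.8386, 0.2077, 0.4908, 0.1126)
v' = (1.6200, 0.1800, 0.0200)
ω' = (1.0437, 0.0753, -0.2142)

gyro term ω×Iω = (0.0027, -0.0360, -0.0030)
angular accel α = (0.8739, -0.4933, 1.7167)
new body rate ω' = (1.0437, 0.0753, -0.2142)
2q̇ = q⊗(0,ω) = (-0.2460310, -0.9910730, 0.1044833, -0.2152369)
q' = normalize(q + ½dt·q⊗(0,ω)) = (-0.8386, 0.2077, 0.4908, 0.1126)
linear accel F/m = (0.4000, -4.4000, -1.6000)
p + v·dt = (0.0800, -2.5800, 2.4050)
v' = v + a·dt = (1.6200, 0.1800, 0.0200)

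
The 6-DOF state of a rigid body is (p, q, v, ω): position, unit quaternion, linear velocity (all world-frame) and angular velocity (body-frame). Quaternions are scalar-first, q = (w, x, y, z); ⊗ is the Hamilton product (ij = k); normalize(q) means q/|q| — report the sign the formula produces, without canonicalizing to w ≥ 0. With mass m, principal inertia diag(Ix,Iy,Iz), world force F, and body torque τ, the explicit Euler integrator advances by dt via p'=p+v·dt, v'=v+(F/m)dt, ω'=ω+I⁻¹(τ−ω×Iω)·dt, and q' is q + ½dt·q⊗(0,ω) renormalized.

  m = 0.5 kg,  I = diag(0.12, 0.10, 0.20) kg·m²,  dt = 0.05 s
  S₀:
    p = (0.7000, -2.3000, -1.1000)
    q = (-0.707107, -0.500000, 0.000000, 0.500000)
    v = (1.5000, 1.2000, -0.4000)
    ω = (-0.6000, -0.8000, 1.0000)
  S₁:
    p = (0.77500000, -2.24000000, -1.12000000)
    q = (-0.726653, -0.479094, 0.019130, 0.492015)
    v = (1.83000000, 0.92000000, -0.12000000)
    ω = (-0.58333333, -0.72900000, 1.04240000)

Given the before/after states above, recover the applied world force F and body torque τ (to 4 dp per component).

F = (3.3000, -2.8000, 2.8000)
τ = (-0.0400, 0.1900, 0.1600)

Δω = ω₁−ω₀ = (0.01666667, 0.07100000, 0.04240000)
gyro term ω₀×Iω₀ = (-0.0800, 0.0480, -0.0096)
applied torque τ = (-0.0400, 0.1900, 0.1600)
velocity change Δv = (0.33000000, -0.28000000, 0.28000000)
applied force F = (3.3000, -2.8000, 2.8000)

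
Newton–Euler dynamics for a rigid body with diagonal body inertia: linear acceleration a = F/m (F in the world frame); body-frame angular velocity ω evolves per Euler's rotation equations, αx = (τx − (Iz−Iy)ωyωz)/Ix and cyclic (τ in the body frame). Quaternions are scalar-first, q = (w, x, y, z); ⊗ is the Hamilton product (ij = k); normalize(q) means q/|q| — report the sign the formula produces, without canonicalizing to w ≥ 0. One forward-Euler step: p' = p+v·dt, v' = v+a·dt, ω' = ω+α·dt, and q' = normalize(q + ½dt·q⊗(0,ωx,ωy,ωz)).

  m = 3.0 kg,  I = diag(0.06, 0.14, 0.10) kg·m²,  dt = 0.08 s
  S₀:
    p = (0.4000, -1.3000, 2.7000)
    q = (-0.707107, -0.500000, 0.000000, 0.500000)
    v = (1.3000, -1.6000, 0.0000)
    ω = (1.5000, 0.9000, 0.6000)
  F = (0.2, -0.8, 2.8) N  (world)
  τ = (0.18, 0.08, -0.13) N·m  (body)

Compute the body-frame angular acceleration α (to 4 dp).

α = (3.3600, 0.8286, -2.3800)

precession coupling ω×(Iω) = (-0.0216, -0.0360, 0.1080)
(τ − ω×Iω)/I = (3.3600, 0.8286, -2.3800)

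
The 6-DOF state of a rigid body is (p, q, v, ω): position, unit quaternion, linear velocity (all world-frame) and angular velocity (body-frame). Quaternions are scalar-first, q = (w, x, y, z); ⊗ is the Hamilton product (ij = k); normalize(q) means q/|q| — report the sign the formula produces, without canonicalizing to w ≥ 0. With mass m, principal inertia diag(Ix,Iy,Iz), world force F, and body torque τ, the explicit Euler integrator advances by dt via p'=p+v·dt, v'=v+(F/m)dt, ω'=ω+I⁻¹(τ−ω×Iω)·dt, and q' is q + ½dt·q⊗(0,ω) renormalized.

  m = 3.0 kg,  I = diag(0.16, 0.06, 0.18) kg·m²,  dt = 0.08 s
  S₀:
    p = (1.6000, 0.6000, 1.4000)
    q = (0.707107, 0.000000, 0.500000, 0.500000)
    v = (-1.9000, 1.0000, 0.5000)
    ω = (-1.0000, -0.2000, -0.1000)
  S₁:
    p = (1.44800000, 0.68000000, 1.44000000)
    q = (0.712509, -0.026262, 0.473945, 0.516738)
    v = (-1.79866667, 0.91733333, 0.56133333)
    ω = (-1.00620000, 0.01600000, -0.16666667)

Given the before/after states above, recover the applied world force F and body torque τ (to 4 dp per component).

Δv = v₁−v₀ = (0.10133333, -0.08266667, 0.06133333)
m·(v₁−v₀)/dt = (3.8000, -3.1000, 2.3000)
rate change Δω = (-0.00620000, 0.21600000, -0.06666667)
gyro term ω₀×Iω₀ = (0.0024, -0.0020, -0.0200)
I·α + gyro = (-0.0100, 0.1600, -0.1700)

F = (3.8000, -3.1000, 2.3000)
τ = (-0.0100, 0.1600, -0.1700)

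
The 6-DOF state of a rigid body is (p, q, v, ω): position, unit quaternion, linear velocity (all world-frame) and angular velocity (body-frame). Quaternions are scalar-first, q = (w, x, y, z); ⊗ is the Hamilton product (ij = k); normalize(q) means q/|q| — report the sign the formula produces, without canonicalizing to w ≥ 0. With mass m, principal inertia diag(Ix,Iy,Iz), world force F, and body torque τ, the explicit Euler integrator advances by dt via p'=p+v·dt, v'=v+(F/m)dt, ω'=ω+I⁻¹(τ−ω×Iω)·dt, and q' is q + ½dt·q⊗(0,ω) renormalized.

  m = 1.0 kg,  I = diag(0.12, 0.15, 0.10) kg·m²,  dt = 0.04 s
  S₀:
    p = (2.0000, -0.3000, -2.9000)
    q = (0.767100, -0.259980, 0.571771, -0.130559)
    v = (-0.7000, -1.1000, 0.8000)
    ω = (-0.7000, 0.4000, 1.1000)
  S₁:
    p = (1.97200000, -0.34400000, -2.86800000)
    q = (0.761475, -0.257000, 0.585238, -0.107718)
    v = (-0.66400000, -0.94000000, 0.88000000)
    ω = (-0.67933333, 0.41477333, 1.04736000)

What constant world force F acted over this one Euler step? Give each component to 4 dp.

Δv = v₁−v₀ = (0.03600000, 0.16000000, 0.08000000)
m·(v₁−v₀)/dt = (0.9000, 4.0000, 2.0000)

F = (0.9000, 4.0000, 2.0000)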